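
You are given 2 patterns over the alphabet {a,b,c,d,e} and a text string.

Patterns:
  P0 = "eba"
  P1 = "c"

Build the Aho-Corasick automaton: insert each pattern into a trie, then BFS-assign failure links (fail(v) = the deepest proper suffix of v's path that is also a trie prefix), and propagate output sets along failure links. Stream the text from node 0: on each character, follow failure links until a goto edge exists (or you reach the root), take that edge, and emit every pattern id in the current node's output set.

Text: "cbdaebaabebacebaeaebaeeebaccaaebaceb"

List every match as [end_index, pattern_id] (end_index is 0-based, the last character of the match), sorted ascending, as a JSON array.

Build:
Trie nodes:
  0='ε' goto c→4 e→1
  1='e' goto b→2
  2='eb' goto a→3
  3='eba' goto ·  ←P0
  4='c' goto ·  ←P1

Failure links (BFS by depth):
  fail(1) 'e': from fail(0)=0 chase 'e': 0 ⇒ 0;  out=∅∪out(0)=∅
  fail(4) 'c': from fail(0)=0 chase 'c': 0 ⇒ 0;  out={1}∪out(0)={1}
  fail(2) 'eb': from fail(1)=0 chase 'b': 0 ⇒ 0;  out=∅∪out(0)=∅
  fail(3) 'eba': from fail(2)=0 chase 'a': 0 ⇒ 0;  out={0}∪out(0)={0}

Run:
pos 0 'c': at 4  ** P1@[0:0]
pos 1 'b': at 0 (via fail)
pos 2 'd': at 0
pos 3 'a': at 0
pos 4 'e': at 1
pos 5 'b': at 2
pos 6 'a': at 3  ** P0@[4:6]
pos 7 'a': at 0 (via fail)
pos 8 'b': at 0
pos 9 'e': at 1
pos 10 'b': at 2
pos 11 'a': at 3  ** P0@[9:11]
pos 12 'c': at 4 (via fail)  ** P1@[12:12]
pos 13 'e': at 1 (via fail)
pos 14 'b': at 2
pos 15 'a': at 3  ** P0@[13:15]
pos 16 'e': at 1 (via fail)
pos 17 'a': at 0 (via fail)
pos 18 'e': at 1
pos 19 'b': at 2
pos 20 'a': at 3  ** P0@[18:20]
pos 21 'e': at 1 (via fail)
pos 22 'e': at 1 (via fail)
pos 23 'e': at 1 (via fail)
pos 24 'b': at 2
pos 25 'a': at 3  ** P0@[23:25]
pos 26 'c': at 4 (via fail)  ** P1@[26:26]
pos 27 'c': at 4 (via fail)  ** P1@[27:27]
pos 28 'a': at 0 (via fail)
pos 29 'a': at 0
pos 30 'e': at 1
pos 31 'b': at 2
pos 32 'a': at 3  ** P0@[30:32]
pos 33 'c': at 4 (via fail)  ** P1@[33:33]
pos 34 'e': at 1 (via fail)
pos 35 'b': at 2

All matches (sorted): [[0,1],[6,0],[11,0],[12,1],[15,0],[20,0],[25,0],[26,1],[27,1],[32,0],[33,1]]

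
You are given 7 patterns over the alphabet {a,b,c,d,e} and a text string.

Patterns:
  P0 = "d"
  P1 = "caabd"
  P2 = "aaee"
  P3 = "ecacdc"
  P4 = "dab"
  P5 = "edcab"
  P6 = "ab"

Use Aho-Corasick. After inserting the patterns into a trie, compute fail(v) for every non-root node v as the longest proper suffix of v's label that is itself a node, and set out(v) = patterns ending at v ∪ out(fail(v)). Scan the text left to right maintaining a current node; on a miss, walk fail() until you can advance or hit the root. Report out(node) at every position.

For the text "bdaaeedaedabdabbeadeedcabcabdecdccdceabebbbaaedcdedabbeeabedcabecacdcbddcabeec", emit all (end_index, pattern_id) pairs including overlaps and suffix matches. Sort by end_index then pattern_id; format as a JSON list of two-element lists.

Build automaton:
Trie (insert patterns):
  n0 'ε': a→7 c→2 d→1 e→11
  n1 'd': a→17  ←P0
  n2 'c': a→3
  n3 'ca': a→4
  n4 'caa': b→5
  n5 'caab': d→6
  n6 'caabd': ·  ←P1
  n7 'a': a→8 b→23
  n8 'aa': e→9
  n9 'aae': e→10
  n10 'aaee': ·  ←P2
  n11 'e': c→12 d→19
  n12 'ec': a→13
  n13 'eca': c→14
  n14 'ecac': d→15
  n15 'ecacd': c→16
  n16 'ecacdc': ·  ←P3
  n17 'da': b→18
  n18 'dab': ·  ←P4
  n19 'ed': c→20
  n20 'edc': a→21
  n21 'edca': b→22
  n22 'edcab': ·  ←P5
  n23 'ab': ·  ←P6

BFS fail/out derivation:
  n1('d'): parent n0 fail=0; on 'd' 0 → fail=0;  out {0}∪∅={0}
  n2('c'): parent n0 fail=0; on 'c' 0 → fail=0;  out ∅∪∅=∅
  n7('a'): parent n0 fail=0; on 'a' 0 → fail=0;  out ∅∪∅=∅
  n11('e'): parent n0 fail=0; on 'e' 0 → fail=0;  out ∅∪∅=∅
  n3('ca'): parent n2 fail=0; on 'a' 0 → fail=7;  out ∅∪∅=∅
  n8('aa'): parent n7 fail=0; on 'a' 0 → fail=7;  out ∅∪∅=∅
  n12('ec'): parent n11 fail=0; on 'c' 0 → fail=2;  out ∅∪∅=∅
  n17('da'): parent n1 fail=0; on 'a' 0 → fail=7;  out ∅∪∅=∅
  n19('ed'): parent n11 fail=0; on 'd' 0 → fail=1;  out ∅∪{0}={0}
  n23('ab'): parent n7 fail=0; on 'b' 0 → fail=0;  out {6}∪∅={6}
  n4('caa'): parent n3 fail=7; on 'a' 7 → fail=8;  out ∅∪∅=∅
  n9('aae'): parent n8 fail=7; on 'e' 7→0 → fail=11;  out ∅∪∅=∅
  n13('eca'): parent n12 fail=2; on 'a' 2 → fail=3;  out ∅∪∅=∅
  n18('dab'): parent n17 fail=7; on 'b' 7 → fail=23;  out {4}∪{6}={4,6}
  n20('edc'): parent n19 fail=1; on 'c' 1→0 → fail=2;  out ∅∪∅=∅
  n5('caab'): parent n4 fail=8; on 'b' 8→7 → fail=23;  out ∅∪{6}={6}
  n10('aaee'): parent n9 fail=11; on 'e' 11→0 → fail=11;  out {2}∪∅={2}
  n14('ecac'): parent n13 fail=3; on 'c' 3→7→0 → fail=2;  out ∅∪∅=∅
  n21('edca'): parent n20 fail=2; on 'a' 2 → fail=3;  out ∅∪∅=∅
  n6('caabd'): parent n5 fail=23; on 'd' 23→0 → fail=1;  out {1}∪{0}={0,1}
  n15('ecacd'): parent n14 fail=2; on 'd' 2→0 → fail=1;  out ∅∪{0}={0}
  n22('edcab'): parent n21 fail=3; on 'b' 3→7 → fail=23;  out {5}∪{6}={5,6}
  n16('ecacdc'): parent n15 fail=1; on 'c' 1→0 → fail=2;  out {3}∪∅={3}

Text stream:
pos 0 'b': at 0
pos 1 'd': at 1  emit P0@[1:1]
pos 2 'a': at 17
pos 3 'a': at 8 ·f
pos 4 'e': at 9
pos 5 'e': at 10  emit P2@[2:5]
pos 6 'd': at 19 ·f  emit P0@[6:6]
pos 7 'a': at 17 ·f
pos 8 'e': at 11 ·f
pos 9 'd': at 19  emit P0@[9:9]
pos 10 'a': at 17 ·f
pos 11 'b': at 18  emit P4@[9:11],P6@[10:11]
pos 12 'd': at 1 ·f  emit P0@[12:12]
pos 13 'a': at 17
pos 14 'b': at 18  emit P4@[12:14],P6@[13:14]
pos 15 'b': at 0 ·f
pos 16 'e': at 11
pos 17 'a': at 7 ·f
pos 18 'd': at 1 ·f  emit P0@[18:18]
pos 19 'e': at 11 ·f
pos 20 'e': at 11 ·f
pos 21 'd': at 19  emit P0@[21:21]
pos 22 'c': at 20
pos 23 'a': at 21
pos 24 'b': at 22  emit P5@[20:24],P6@[23:24]
pos 25 'c': at 2 ·f
pos 26 'a': at 3
pos 27 'b': at 23 ·f  emit P6@[26:27]
pos 28 'd': at 1 ·f  emit P0@[28:28]
pos 29 'e': at 11 ·f
pos 30 'c': at 12
pos 31 'd': at 1 ·f  emit P0@[31:31]
pos 32 'c': at 2 ·f
pos 33 'c': at 2 ·f
pos 34 'd': at 1 ·f  emit P0@[34:34]
pos 35 'c': at 2 ·f
pos 36 'e': at 11 ·f
pos 37 'a': at 7 ·f
pos 38 'b': at 23  emit P6@[37:38]
pos 39 'e': at 11 ·f
pos 40 'b': at 0 ·f
pos 41 'b': at 0
pos 42 'b': at 0
pos 43 'a': at 7
pos 44 'a': at 8
pos 45 'e': at 9
pos 46 'd': at 19 ·f  emit P0@[46:46]
pos 47 'c': at 20
pos 48 'd': at 1 ·f  emit P0@[48:48]
pos 49 'e': at 11 ·f
pos 50 'd': at 19  emit P0@[50:50]
pos 51 'a': at 17 ·f
pos 52 'b': at 18  emit P4@[50:52],P6@[51:52]
pos 53 'b': at 0 ·f
pos 54 'e': at 11
pos 55 'e': at 11 ·f
pos 56 'a': at 7 ·f
pos 57 'b': at 23  emit P6@[56:57]
pos 58 'e': at 11 ·f
pos 59 'd': at 19  emit P0@[59:59]
pos 60 'c': at 20
pos 61 'a': at 21
pos 62 'b': at 22  emit P5@[58:62],P6@[61:62]
pos 63 'e': at 11 ·f
pos 64 'c': at 12
pos 65 'a': at 13
pos 66 'c': at 14
pos 67 'd': at 15  emit P0@[67:67]
pos 68 'c': at 16  emit P3@[63:68]
pos 69 'b': at 0 ·f
pos 70 'd': at 1  emit P0@[70:70]
pos 71 'd': at 1 ·f  emit P0@[71:71]
pos 72 'c': at 2 ·f
pos 73 'a': at 3
pos 74 'b': at 23 ·f  emit P6@[73:74]
pos 75 'e': at 11 ·f
pos 76 'e': at 11 ·f
pos 77 'c': at 12

Matches: [[1,0],[5,2],[6,0],[9,0],[11,4],[11,6],[12,0],[14,4],[14,6],[18,0],[21,0],[24,5],[24,6],[27,6],[28,0],[31,0],[34,0],[38,6],[46,0],[48,0],[50,0],[52,4],[52,6],[57,6],[59,0],[62,5],[62,6],[67,0],[68,3],[70,0],[71,0],[74,6]]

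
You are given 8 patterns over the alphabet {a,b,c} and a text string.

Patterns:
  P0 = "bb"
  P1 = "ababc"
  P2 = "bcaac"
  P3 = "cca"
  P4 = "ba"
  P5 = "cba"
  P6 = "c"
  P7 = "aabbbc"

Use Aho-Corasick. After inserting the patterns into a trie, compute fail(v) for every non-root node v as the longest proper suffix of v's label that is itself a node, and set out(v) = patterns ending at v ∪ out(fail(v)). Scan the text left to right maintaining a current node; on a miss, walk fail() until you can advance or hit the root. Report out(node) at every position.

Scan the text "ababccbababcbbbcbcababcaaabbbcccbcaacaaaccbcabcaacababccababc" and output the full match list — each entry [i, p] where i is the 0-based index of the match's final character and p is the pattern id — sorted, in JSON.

Build automaton:
Trie nodes:
  n0 'ε': a→3 b→1 c→12
  n1 'b': a→15 b→2 c→8
  n2 'bb': ·  ←P0
  n3 'a': a→18 b→4
  n4 'ab': a→5
  n5 'aba': b→6
  n6 'abab': c→7
  n7 'ababc': ·  ←P1
  n8 'bc': a→9
  n9 'bca': a→10
  n10 'bcaa': c→11
  n11 'bcaac': ·  ←P2
  n12 'c': b→16 c→13  ←P6
  n13 'cc': a→14
  n14 'cca': ·  ←P3
  n15 'ba': ·  ←P4
  n16 'cb': a→17
  n17 'cba': ·  ←P5
  n18 'aa': b→19
  n19 'aab': b→20
  n20 'aabb': b→21
  n21 'aabbb': c→22
  n22 'aabbbc': ·  ←P7

BFS fail/out derivation:
  fail(1) 'b': from fail(0)=0 chase 'b': 0 ⇒ 0;  out=∅∪out(0)=∅
  fail(3) 'a': from fail(0)=0 chase 'a': 0 ⇒ 0;  out=∅∪out(0)=∅
  fail(12) 'c': from fail(0)=0 chase 'c': 0 ⇒ 0;  out={6}∪out(0)={6}
  fail(2) 'bb': from fail(1)=0 chase 'b': 0 ⇒ 1;  out={0}∪out(1)={0}
  fail(4) 'ab': from fail(3)=0 chase 'b': 0 ⇒ 1;  out=∅∪out(1)=∅
  fail(8) 'bc': from fail(1)=0 chase 'c': 0 ⇒ 12;  out=∅∪out(12)={6}
  fail(13) 'cc': from fail(12)=0 chase 'c': 0 ⇒ 12;  out=∅∪out(12)={6}
  fail(15) 'ba': from fail(1)=0 chase 'a': 0 ⇒ 3;  out={4}∪out(3)={4}
  fail(16) 'cb': from fail(12)=0 chase 'b': 0 ⇒ 1;  out=∅∪out(1)=∅
  fail(18) 'aa': from fail(3)=0 chase 'a': 0 ⇒ 3;  out=∅∪out(3)=∅
  fail(5) 'aba': from fail(4)=1 chase 'a': 1 ⇒ 15;  out=∅∪out(15)={4}
  fail(9) 'bca': from fail(8)=12 chase 'a': 12→0 ⇒ 3;  out=∅∪out(3)=∅
  fail(14) 'cca': from fail(13)=12 chase 'a': 12→0 ⇒ 3;  out={3}∪out(3)={3}
  fail(17) 'cba': from fail(16)=1 chase 'a': 1 ⇒ 15;  out={5}∪out(15)={4,5}
  fail(19) 'aab': from fail(18)=3 chase 'b': 3 ⇒ 4;  out=∅∪out(4)=∅
  fail(6) 'abab': from fail(5)=15 chase 'b': 15→3 ⇒ 4;  out=∅∪out(4)=∅
  fail(10) 'bcaa': from fail(9)=3 chase 'a': 3 ⇒ 18;  out=∅∪out(18)=∅
  fail(20) 'aabb': from fail(19)=4 chase 'b': 4→1 ⇒ 2;  out=∅∪out(2)={0}
  fail(7) 'ababc': from fail(6)=4 chase 'c': 4→1 ⇒ 8;  out={1}∪out(8)={1,6}
  fail(11) 'bcaac': from fail(10)=18 chase 'c': 18→3→0 ⇒ 12;  out={2}∪out(12)={2,6}
  fail(21) 'aabbb': from fail(20)=2 chase 'b': 2→1 ⇒ 2;  out=∅∪out(2)={0}
  fail(22) 'aabbbc': from fail(21)=2 chase 'c': 2→1 ⇒ 8;  out={7}∪out(8)={6,7}

Text stream:
pos 0 'a': at 3
pos 1 'b': at 4
pos 2 'a': at 5  → match P4@[1:2]
pos 3 'b': at 6
pos 4 'c': at 7  → match P1@[0:4],P6@[4:4]
pos 5 'c': at 13 (fail-walked)  → match P6@[5:5]
pos 6 'b': at 16 (fail-walked)
pos 7 'a': at 17  → match P4@[6:7],P5@[5:7]
pos 8 'b': at 4 (fail-walked)
pos 9 'a': at 5  → match P4@[8:9]
pos 10 'b': at 6
pos 11 'c': at 7  → match P1@[7:11],P6@[11:11]
pos 12 'b': at 16 (fail-walked)
pos 13 'b': at 2 (fail-walked)  → match P0@[12:13]
pos 14 'b': at 2 (fail-walked)  → match P0@[13:14]
pos 15 'c': at 8 (fail-walked)  → match P6@[15:15]
pos 16 'b': at 16 (fail-walked)
pos 17 'c': at 8 (fail-walked)  → match P6@[17:17]
pos 18 'a': at 9
pos 19 'b': at 4 (fail-walked)
pos 20 'a': at 5  → match P4@[19:20]
pos 21 'b': at 6
pos 22 'c': at 7  → match P1@[18:22],P6@[22:22]
pos 23 'a': at 9 (fail-walked)
pos 24 'a': at 10
pos 25 'a': at 18 (fail-walked)
pos 26 'b': at 19
pos 27 'b': at 20  → match P0@[26:27]
pos 28 'b': at 21  → match P0@[27:28]
pos 29 'c': at 22  → match P6@[29:29],P7@[24:29]
pos 30 'c': at 13 (fail-walked)  → match P6@[30:30]
pos 31 'c': at 13 (fail-walked)  → match P6@[31:31]
pos 32 'b': at 16 (fail-walked)
pos 33 'c': at 8 (fail-walked)  → match P6@[33:33]
pos 34 'a': at 9
pos 35 'a': at 10
pos 36 'c': at 11  → match P2@[32:36],P6@[36:36]
pos 37 'a': at 3 (fail-walked)
pos 38 'a': at 18
pos 39 'a': at 18 (fail-walked)
pos 40 'c': at 12 (fail-walked)  → match P6@[40:40]
pos 41 'c': at 13  → match P6@[41:41]
pos 42 'b': at 16 (fail-walked)
pos 43 'c': at 8 (fail-walked)  → match P6@[43:43]
pos 44 'a': at 9
pos 45 'b': at 4 (fail-walked)
pos 46 'c': at 8 (fail-walked)  → match P6@[46:46]
pos 47 'a': at 9
pos 48 'a': at 10
pos 49 'c': at 11  → match P2@[45:49],P6@[49:49]
pos 50 'a': at 3 (fail-walked)
pos 51 'b': at 4
pos 52 'a': at 5  → match P4@[51:52]
pos 53 'b': at 6
pos 54 'c': at 7  → match P1@[50:54],P6@[54:54]
pos 55 'c': at 13 (fail-walked)  → match P6@[55:55]
pos 56 'a': at 14  → match P3@[54:56]
pos 57 'b': at 4 (fail-walked)
pos 58 'a': at 5  → match P4@[57:58]
pos 59 'b': at 6
pos 60 'c': at 7  → match P1@[56:60],P6@[60:60]

All matches (sorted): [[2,4],[4,1],[4,6],[5,6],[7,4],[7,5],[9,4],[11,1],[11,6],[13,0],[14,0],[15,6],[17,6],[20,4],[22,1],[22,6],[27,0],[28,0],[29,6],[29,7],[30,6],[31,6],[33,6],[36,2],[36,6],[40,6],[41,6],[43,6],[46,6],[49,2],[49,6],[52,4],[54,1],[54,6],[55,6],[56,3],[58,4],[60,1],[60,6]]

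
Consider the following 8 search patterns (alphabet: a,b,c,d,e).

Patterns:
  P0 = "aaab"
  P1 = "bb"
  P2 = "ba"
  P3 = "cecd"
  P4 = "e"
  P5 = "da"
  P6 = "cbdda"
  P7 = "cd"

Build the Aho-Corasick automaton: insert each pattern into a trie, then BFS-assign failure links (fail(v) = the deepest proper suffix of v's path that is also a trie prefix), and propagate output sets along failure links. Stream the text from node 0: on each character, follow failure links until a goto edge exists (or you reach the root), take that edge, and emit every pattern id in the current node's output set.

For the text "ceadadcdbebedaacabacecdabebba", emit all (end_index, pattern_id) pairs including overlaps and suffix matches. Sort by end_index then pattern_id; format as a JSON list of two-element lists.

Build automaton:
Trie (insert patterns):
  0='ε' goto a→1 b→5 c→8 d→13 e→12
  1='a' goto a→2
  2='aa' goto a→3
  3='aaa' goto b→4
  4='aaab' goto ·  ←P0
  5='b' goto a→7 b→6
  6='bb' goto ·  ←P1
  7='ba' goto ·  ←P2
  8='c' goto b→15 d→19 e→9
  9='ce' goto c→10
  10='cec' goto d→11
  11='cecd' goto ·  ←P3
  12='e' goto ·  ←P4
  13='d' goto a→14
  14='da' goto ·  ←P5
  15='cb' goto d→16
  16='cbd' goto d→17
  17='cbdd' goto a→18
  18='cbdda' goto ·  ←P6
  19='cd' goto ·  ←P7

BFS fail/out derivation:
  fail(1) 'a': from fail(0)=0 chase 'a': 0 ⇒ 0;  out=∅∪out(0)=∅
  fail(5) 'b': from fail(0)=0 chase 'b': 0 ⇒ 0;  out=∅∪out(0)=∅
  fail(8) 'c': from fail(0)=0 chase 'c': 0 ⇒ 0;  out=∅∪out(0)=∅
  fail(12) 'e': from fail(0)=0 chase 'e': 0 ⇒ 0;  out={4}∪out(0)={4}
  fail(13) 'd': from fail(0)=0 chase 'd': 0 ⇒ 0;  out=∅∪out(0)=∅
  fail(2) 'aa': from fail(1)=0 chase 'a': 0 ⇒ 1;  out=∅∪out(1)=∅
  fail(6) 'bb': from fail(5)=0 chase 'b': 0 ⇒ 5;  out={1}∪out(5)={1}
  fail(7) 'ba': from fail(5)=0 chase 'a': 0 ⇒ 1;  out={2}∪out(1)={2}
  fail(9) 'ce': from fail(8)=0 chase 'e': 0 ⇒ 12;  out=∅∪out(12)={4}
  fail(14) 'da': from fail(13)=0 chase 'a': 0 ⇒ 1;  out={5}∪out(1)={5}
  fail(15) 'cb': from fail(8)=0 chase 'b': 0 ⇒ 5;  out=∅∪out(5)=∅
  fail(19) 'cd': from fail(8)=0 chase 'd': 0 ⇒ 13;  out={7}∪out(13)={7}
  fail(3) 'aaa': from fail(2)=1 chase 'a': 1 ⇒ 2;  out=∅∪out(2)=∅
  fail(10) 'cec': from fail(9)=12 chase 'c': 12→0 ⇒ 8;  out=∅∪out(8)=∅
  fail(16) 'cbd': from fail(15)=5 chase 'd': 5→0 ⇒ 13;  out=∅∪out(13)=∅
  fail(4) 'aaab': from fail(3)=2 chase 'b': 2→1→0 ⇒ 5;  out={0}∪out(5)={0}
  fail(11) 'cecd': from fail(10)=8 chase 'd': 8 ⇒ 19;  out={3}∪out(19)={3,7}
  fail(17) 'cbdd': from fail(16)=13 chase 'd': 13→0 ⇒ 13;  out=∅∪out(13)=∅
  fail(18) 'cbdda': from fail(17)=13 chase 'a': 13 ⇒ 14;  out={6}∪out(14)={5,6}

Scan:
i=0 'c': node 0→8
i=1 'e': node 8→9  ** P4@[1:1]
i=2 'a': node 9→1 ·f
i=3 'd': node 1→13 ·f
i=4 'a': node 13→14  ** P5@[3:4]
i=5 'd': node 14→13 ·f
i=6 'c': node 13→8 ·f
i=7 'd': node 8→19  ** P7@[6:7]
i=8 'b': node 19→5 ·f
i=9 'e': node 5→12 ·f  ** P4@[9:9]
i=10 'b': node 12→5 ·f
i=11 'e': node 5→12 ·f  ** P4@[11:11]
i=12 'd': node 12→13 ·f
i=13 'a': node 13→14  ** P5@[12:13]
i=14 'a': node 14→2 ·f
i=15 'c': node 2→8 ·f
i=16 'a': node 8→1 ·f
i=17 'b': node 1→5 ·f
i=18 'a': node 5→7  ** P2@[17:18]
i=19 'c': node 7→8 ·f
i=20 'e': node 8→9  ** P4@[20:20]
i=21 'c': node 9→10
i=22 'd': node 10→11  ** P3@[19:22],P7@[21:22]
i=23 'a': node 11→14 ·f  ** P5@[22:23]
i=24 'b': node 14→5 ·f
i=25 'e': node 5→12 ·f  ** P4@[25:25]
i=26 'b': node 12→5 ·f
i=27 'b': node 5→6  ** P1@[26:27]
i=28 'a': node 6→7 ·f  ** P2@[27:28]

Matches: [[1,4],[4,5],[7,7],[9,4],[11,4],[13,5],[18,2],[20,4],[22,3],[22,7],[23,5],[25,4],[27,1],[28,2]]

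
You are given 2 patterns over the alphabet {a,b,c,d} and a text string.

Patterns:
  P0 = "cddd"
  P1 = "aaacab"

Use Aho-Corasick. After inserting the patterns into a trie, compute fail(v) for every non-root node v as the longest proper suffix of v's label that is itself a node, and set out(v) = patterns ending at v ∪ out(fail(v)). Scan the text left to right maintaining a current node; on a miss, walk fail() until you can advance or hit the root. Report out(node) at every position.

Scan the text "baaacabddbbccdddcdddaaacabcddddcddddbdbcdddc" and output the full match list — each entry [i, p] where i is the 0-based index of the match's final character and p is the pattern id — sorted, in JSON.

Construct AC machine:
Trie (insert patterns):
  0='ε' goto a→5 c→1
  1='c' goto d→2
  2='cd' goto d→3
  3='cdd' goto d→4
  4='cddd' goto ·  [P0 ends]
  5='a' goto a→6
  6='aa' goto a→7
  7='aaa' goto c→8
  8='aaac' goto a→9
  9='aaaca' goto b→10
  10='aaacab' goto ·  [P1 ends]

Failure links (BFS by depth):
  fail(1) 'c': from fail(0)=0 chase 'c': 0 ⇒ 0;  out=∅∪out(0)=∅
  fail(5) 'a': from fail(0)=0 chase 'a': 0 ⇒ 0;  out=∅∪out(0)=∅
  fail(2) 'cd': from fail(1)=0 chase 'd': 0 ⇒ 0;  out=∅∪out(0)=∅
  fail(6) 'aa': from fail(5)=0 chase 'a': 0 ⇒ 5;  out=∅∪out(5)=∅
  fail(3) 'cdd': from fail(2)=0 chase 'd': 0 ⇒ 0;  out=∅∪out(0)=∅
  fail(7) 'aaa': from fail(6)=5 chase 'a': 5 ⇒ 6;  out=∅∪out(6)=∅
  fail(4) 'cddd': from fail(3)=0 chase 'd': 0 ⇒ 0;  out={0}∪out(0)={0}
  fail(8) 'aaac': from fail(7)=6 chase 'c': 6→5→0 ⇒ 1;  out=∅∪out(1)=∅
  fail(9) 'aaaca': from fail(8)=1 chase 'a': 1→0 ⇒ 5;  out=∅∪out(5)=∅
  fail(10) 'aaacab': from fail(9)=5 chase 'b': 5→0 ⇒ 0;  out={1}∪out(0)={1}

Run:
[0] read 'b'  n0⇒n0
[1] read 'a'  n0⇒n5
[2] read 'a'  n5⇒n6
[3] read 'a'  n6⇒n7
[4] read 'c'  n7⇒n8
[5] read 'a'  n8⇒n9
[6] read 'b'  n9⇒n10  emit P1@[1:6]
[7] read 'd'  n10⇒n0 (fail-walked)
[8] read 'd'  n0⇒n0
[9] read 'b'  n0⇒n0
[10] read 'b'  n0⇒n0
[11] read 'c'  n0⇒n1
[12] read 'c'  n1⇒n1 (fail-walked)
[13] read 'd'  n1⇒n2
[14] read 'd'  n2⇒n3
[15] read 'd'  n3⇒n4  emit P0@[12:15]
[16] read 'c'  n4⇒n1 (fail-walked)
[17] read 'd'  n1⇒n2
[18] read 'd'  n2⇒n3
[19] read 'd'  n3⇒n4  emit P0@[16:19]
[20] read 'a'  n4⇒n5 (fail-walked)
[21] read 'a'  n5⇒n6
[22] read 'a'  n6⇒n7
[23] read 'c'  n7⇒n8
[24] read 'a'  n8⇒n9
[25] read 'b'  n9⇒n10  emit P1@[20:25]
[26] read 'c'  n10⇒n1 (fail-walked)
[27] read 'd'  n1⇒n2
[28] read 'd'  n2⇒n3
[29] read 'd'  n3⇒n4  emit P0@[26:29]
[30] read 'd'  n4⇒n0 (fail-walked)
[31] read 'c'  n0⇒n1
[32] read 'd'  n1⇒n2
[33] read 'd'  n2⇒n3
[34] read 'd'  n3⇒n4  emit P0@[31:34]
[35] read 'd'  n4⇒n0 (fail-walked)
[36] read 'b'  n0⇒n0
[37] read 'd'  n0⇒n0
[38] read 'b'  n0⇒n0
[39] read 'c'  n0⇒n1
[40] read 'd'  n1⇒n2
[41] read 'd'  n2⇒n3
[42] read 'd'  n3⇒n4  emit P0@[39:42]
[43] read 'c'  n4⇒n1 (fail-walked)

All matches (sorted): [[6,1],[15,0],[19,0],[25,1],[29,0],[34,0],[42,0]]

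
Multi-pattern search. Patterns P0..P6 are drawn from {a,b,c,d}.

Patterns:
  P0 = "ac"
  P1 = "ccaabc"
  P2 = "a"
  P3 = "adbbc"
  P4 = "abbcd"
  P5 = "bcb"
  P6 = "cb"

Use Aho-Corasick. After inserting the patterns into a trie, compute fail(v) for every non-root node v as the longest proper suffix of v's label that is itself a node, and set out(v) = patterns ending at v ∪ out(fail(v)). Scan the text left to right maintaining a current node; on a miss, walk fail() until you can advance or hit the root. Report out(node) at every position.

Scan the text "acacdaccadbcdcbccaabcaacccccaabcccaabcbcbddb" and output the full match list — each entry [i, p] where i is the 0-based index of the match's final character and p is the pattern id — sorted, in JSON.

Construct AC machine:
Trie nodes:
  n0 'ε': a→1 b→17 c→3
  n1 'a': b→13 c→2 d→9  [P2 ends]
  n2 'ac': ·  [P0 ends]
  n3 'c': b→20 c→4
  n4 'cc': a→5
  n5 'cca': a→6
  n6 'ccaa': b→7
  n7 'ccaab': c→8
  n8 'ccaabc': ·  [P1 ends]
  n9 'ad': b→10
  n10 'adb': b→11
  n11 'adbb': c→12
  n12 'adbbc': ·  [P3 ends]
  n13 'ab': b→14
  n14 'abb': c→15
  n15 'abbc': d→16
  n16 'abbcd': ·  [P4 ends]
  n17 'b': c→18
  n18 'bc': b→19
  n19 'bcb': ·  [P5 ends]
  n20 'cb': ·  [P6 ends]

Failure links (BFS by depth):
  fail(1) 'a': from fail(0)=0 chase 'a': 0 ⇒ 0;  out={2}∪out(0)={2}
  fail(3) 'c': from fail(0)=0 chase 'c': 0 ⇒ 0;  out=∅∪out(0)=∅
  fail(17) 'b': from fail(0)=0 chase 'b': 0 ⇒ 0;  out=∅∪out(0)=∅
  fail(2) 'ac': from fail(1)=0 chase 'c': 0 ⇒ 3;  out={0}∪out(3)={0}
  fail(4) 'cc': from fail(3)=0 chase 'c': 0 ⇒ 3;  out=∅∪out(3)=∅
  fail(9) 'ad': from fail(1)=0 chase 'd': 0 ⇒ 0;  out=∅∪out(0)=∅
  fail(13) 'ab': from fail(1)=0 chase 'b': 0 ⇒ 17;  out=∅∪out(17)=∅
  fail(18) 'bc': from fail(17)=0 chase 'c': 0 ⇒ 3;  out=∅∪out(3)=∅
  fail(20) 'cb': from fail(3)=0 chase 'b': 0 ⇒ 17;  out={6}∪out(17)={6}
  fail(5) 'cca': from fail(4)=3 chase 'a': 3→0 ⇒ 1;  out=∅∪out(1)={2}
  fail(10) 'adb': from fail(9)=0 chase 'b': 0 ⇒ 17;  out=∅∪out(17)=∅
  fail(14) 'abb': from fail(13)=17 chase 'b': 17→0 ⇒ 17;  out=∅∪out(17)=∅
  fail(19) 'bcb': from fail(18)=3 chase 'b': 3 ⇒ 20;  out={5}∪out(20)={5,6}
  fail(6) 'ccaa': from fail(5)=1 chase 'a': 1→0 ⇒ 1;  out=∅∪out(1)={2}
  fail(11) 'adbb': from fail(10)=17 chase 'b': 17→0 ⇒ 17;  out=∅∪out(17)=∅
  fail(15) 'abbc': from fail(14)=17 chase 'c': 17 ⇒ 18;  out=∅∪out(18)=∅
  fail(7) 'ccaab': from fail(6)=1 chase 'b': 1 ⇒ 13;  out=∅∪out(13)=∅
  fail(12) 'adbbc': from fail(11)=17 chase 'c': 17 ⇒ 18;  out={3}∪out(18)={3}
  fail(16) 'abbcd': from fail(15)=18 chase 'd': 18→3→0 ⇒ 0;  out={4}∪out(0)={4}
  fail(8) 'ccaabc': from fail(7)=13 chase 'c': 13→17 ⇒ 18;  out={1}∪out(18)={1}

Run:
pos 0 'a': at 1  emit P2@[0:0]
pos 1 'c': at 2  emit P0@[0:1]
pos 2 'a': at 1 (via fail)  emit P2@[2:2]
pos 3 'c': at 2  emit P0@[2:3]
pos 4 'd': at 0 (via fail)
pos 5 'a': at 1  emit P2@[5:5]
pos 6 'c': at 2  emit P0@[5:6]
pos 7 'c': at 4 (via fail)
pos 8 'a': at 5  emit P2@[8:8]
pos 9 'd': at 9 (via fail)
pos 10 'b': at 10
pos 11 'c': at 18 (via fail)
pos 12 'd': at 0 (via fail)
pos 13 'c': at 3
pos 14 'b': at 20  emit P6@[13:14]
pos 15 'c': at 18 (via fail)
pos 16 'c': at 4 (via fail)
pos 17 'a': at 5  emit P2@[17:17]
pos 18 'a': at 6  emit P2@[18:18]
pos 19 'b': at 7
pos 20 'c': at 8  emit P1@[15:20]
pos 21 'a': at 1 (via fail)  emit P2@[21:21]
pos 22 'a': at 1 (via fail)  emit P2@[22:22]
pos 23 'c': at 2  emit P0@[22:23]
pos 24 'c': at 4 (via fail)
pos 25 'c': at 4 (via fail)
pos 26 'c': at 4 (via fail)
pos 27 'c': at 4 (via fail)
pos 28 'a': at 5  emit P2@[28:28]
pos 29 'a': at 6  emit P2@[29:29]
pos 30 'b': at 7
pos 31 'c': at 8  emit P1@[26:31]
pos 32 'c': at 4 (via fail)
pos 33 'c': at 4 (via fail)
pos 34 'a': at 5  emit P2@[34:34]
pos 35 'a': at 6  emit P2@[35:35]
pos 36 'b': at 7
pos 37 'c': at 8  emit P1@[32:37]
pos 38 'b': at 19 (via fail)  emit P5@[36:38],P6@[37:38]
pos 39 'c': at 18 (via fail)
pos 40 'b': at 19  emit P5@[38:40],P6@[39:40]
pos 41 'd': at 0 (via fail)
pos 42 'd': at 0
pos 43 'b': at 17

All matches (sorted): [[0,2],[1,0],[2,2],[3,0],[5,2],[6,0],[8,2],[14,6],[17,2],[18,2],[20,1],[21,2],[22,2],[23,0],[28,2],[29,2],[31,1],[34,2],[35,2],[37,1],[38,5],[38,6],[40,5],[40,6]]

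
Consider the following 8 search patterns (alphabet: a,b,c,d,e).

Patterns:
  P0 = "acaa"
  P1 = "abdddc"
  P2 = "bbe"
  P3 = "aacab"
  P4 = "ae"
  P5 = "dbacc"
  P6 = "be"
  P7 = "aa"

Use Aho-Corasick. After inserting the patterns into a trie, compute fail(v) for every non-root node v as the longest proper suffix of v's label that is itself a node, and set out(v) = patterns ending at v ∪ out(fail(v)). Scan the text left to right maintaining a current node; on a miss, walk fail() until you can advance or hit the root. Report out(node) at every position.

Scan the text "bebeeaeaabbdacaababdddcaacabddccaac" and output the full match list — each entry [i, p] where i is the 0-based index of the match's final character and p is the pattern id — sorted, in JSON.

Construct AC machine:
Trie nodes:
  0='ε' goto a→1 b→10 d→18
  1='a' goto a→13 b→5 c→2 e→17
  2='ac' goto a→3
  3='aca' goto a→4
  4='acaa' goto ·  ←P0
  5='ab' goto d→6
  6='abd' goto d→7
  7='abdd' goto d→8
  8='abddd' goto c→9
  9='abdddc' goto ·  ←P1
  10='b' goto b→11 e→23
  11='bb' goto e→12
  12='bbe' goto ·  ←P2
  13='aa' goto c→14  ←P7
  14='aac' goto a→15
  15='aaca' goto b→16
  16='aacab' goto ·  ←P3
  17='ae' goto ·  ←P4
  18='d' goto b→19
  19='db' goto a→20
  20='dba' goto c→21
  21='dbac' goto c→22
  22='dbacc' goto ·  ←P5
  23='be' goto ·  ←P6

BFS fail/out derivation:
  n1('a'): parent n0 fail=0; on 'a' 0 → fail=0;  out ∅∪∅=∅
  n10('b'): parent n0 fail=0; on 'b' 0 → fail=0;  out ∅∪∅=∅
  n18('d'): parent n0 fail=0; on 'd' 0 → fail=0;  out ∅∪∅=∅
  n2('ac'): parent n1 fail=0; on 'c' 0 → fail=0;  out ∅∪∅=∅
  n5('ab'): parent n1 fail=0; on 'b' 0 → fail=10;  out ∅∪∅=∅
  n11('bb'): parent n10 fail=0; on 'b' 0 → fail=10;  out ∅∪∅=∅
  n13('aa'): parent n1 fail=0; on 'a' 0 → fail=1;  out {7}∪∅={7}
  n17('ae'): parent n1 fail=0; on 'e' 0 → fail=0;  out {4}∪∅={4}
  n19('db'): parent n18 fail=0; on 'b' 0 → fail=10;  out ∅∪∅=∅
  n23('be'): parent n10 fail=0; on 'e' 0 → fail=0;  out {6}∪∅={6}
  n3('aca'): parent n2 fail=0; on 'a' 0 → fail=1;  out ∅∪∅=∅
  n6('abd'): parent n5 fail=10; on 'd' 10→0 → fail=18;  out ∅∪∅=∅
  n12('bbe'): parent n11 fail=10; on 'e' 10 → fail=23;  out {2}∪{6}={2,6}
  n14('aac'): parent n13 fail=1; on 'c' 1 → fail=2;  out ∅∪∅=∅
  n20('dba'): parent n19 fail=10; on 'a' 10→0 → fail=1;  out ∅∪∅=∅
  n4('acaa'): parent n3 fail=1; on 'a' 1 → fail=13;  out {0}∪{7}={0,7}
  n7('abdd'): parent n6 fail=18; on 'd' 18→0 → fail=18;  out ∅∪∅=∅
  n15('aaca'): parent n14 fail=2; on 'a' 2 → fail=3;  out ∅∪∅=∅
  n21('dbac'): parent n20 fail=1; on 'c' 1 → fail=2;  out ∅∪∅=∅
  n8('abddd'): parent n7 fail=18; on 'd' 18→0 → fail=18;  out ∅∪∅=∅
  n16('aacab'): parent n15 fail=3; on 'b' 3→1 → fail=5;  out {3}∪∅={3}
  n22('dbacc'): parent n21 fail=2; on 'c' 2→0 → fail=0;  out {5}∪∅={5}
  n9('abdddc'): parent n8 fail=18; on 'c' 18→0 → fail=0;  out {1}∪∅={1}

Text stream:
pos 0 'b': at 10
pos 1 'e': at 23  → match P6@[0:1]
pos 2 'b': at 10 ·f
pos 3 'e': at 23  → match P6@[2:3]
pos 4 'e': at 0 ·f
pos 5 'a': at 1
pos 6 'e': at 17  → match P4@[5:6]
pos 7 'a': at 1 ·f
pos 8 'a': at 13  → match P7@[7:8]
pos 9 'b': at 5 ·f
pos 10 'b': at 11 ·f
pos 11 'd': at 18 ·f
pos 12 'a': at 1 ·f
pos 13 'c': at 2
pos 14 'a': at 3
pos 15 'a': at 4  → match P0@[12:15],P7@[14:15]
pos 16 'b': at 5 ·f
pos 17 'a': at 1 ·f
pos 18 'b': at 5
pos 19 'd': at 6
pos 20 'd': at 7
pos 21 'd': at 8
pos 22 'c': at 9  → match P1@[17:22]
pos 23 'a': at 1 ·f
pos 24 'a': at 13  → match P7@[23:24]
pos 25 'c': at 14
pos 26 'a': at 15
pos 27 'b': at 16  → match P3@[23:27]
pos 28 'd': at 6 ·f
pos 29 'd': at 7
pos 30 'c': at 0 ·f
pos 31 'c': at 0
pos 32 'a': at 1
pos 33 'a': at 13  → match P7@[32:33]
pos 34 'c': at 14

All matches (sorted): [[1,6],[3,6],[6,4],[8,7],[15,0],[15,7],[22,1],[24,7],[27,3],[33,7]]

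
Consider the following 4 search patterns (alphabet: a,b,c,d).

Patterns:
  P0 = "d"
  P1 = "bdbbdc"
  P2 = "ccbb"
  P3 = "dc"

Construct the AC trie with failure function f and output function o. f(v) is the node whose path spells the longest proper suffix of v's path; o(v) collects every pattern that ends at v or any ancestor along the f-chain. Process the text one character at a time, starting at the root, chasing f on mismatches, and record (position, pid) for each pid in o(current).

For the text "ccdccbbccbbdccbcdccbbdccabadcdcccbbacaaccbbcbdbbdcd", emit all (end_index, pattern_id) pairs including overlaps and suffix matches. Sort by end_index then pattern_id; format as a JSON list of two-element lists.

Construct AC machine:
Trie (insert patterns):
  n0 'ε': b→2 c→8 d→1
  n1 'd': c→12  ←P0
  n2 'b': d→3
  n3 'bd': b→4
  n4 'bdb': b→5
  n5 'bdbb': d→6
  n6 'bdbbd': c→7
  n7 'bdbbdc': ·  ←P1
  n8 'c': c→9
  n9 'cc': b→10
  n10 'ccb': b→11
  n11 'ccbb': ·  ←P2
  n12 'dc': ·  ←P3

BFS fail/out derivation:
  n1('d'): parent n0 fail=0; on 'd' 0 → fail=0;  out {0}∪∅={0}
  n2('b'): parent n0 fail=0; on 'b' 0 → fail=0;  out ∅∪∅=∅
  n8('c'): parent n0 fail=0; on 'c' 0 → fail=0;  out ∅∪∅=∅
  n3('bd'): parent n2 fail=0; on 'd' 0 → fail=1;  out ∅∪{0}={0}
  n9('cc'): parent n8 fail=0; on 'c' 0 → fail=8;  out ∅∪∅=∅
  n12('dc'): parent n1 fail=0; on 'c' 0 → fail=8;  out {3}∪∅={3}
  n4('bdb'): parent n3 fail=1; on 'b' 1→0 → fail=2;  out ∅∪∅=∅
  n10('ccb'): parent n9 fail=8; on 'b' 8→0 → fail=2;  out ∅∪∅=∅
  n5('bdbb'): parent n4 fail=2; on 'b' 2→0 → fail=2;  out ∅∪∅=∅
  n11('ccbb'): parent n10 fail=2; on 'b' 2→0 → fail=2;  out {2}∪∅={2}
  n6('bdbbd'): parent n5 fail=2; on 'd' 2 → fail=3;  out ∅∪{0}={0}
  n7('bdbbdc'): parent n6 fail=3; on 'c' 3→1 → fail=12;  out {1}∪{3}={1,3}

Run:
i=0 'c': node 0→8
i=1 'c': node 8→9
i=2 'd': node 9→1 (via fail)  emit P0@[2:2]
i=3 'c': node 1→12  emit P3@[2:3]
i=4 'c': node 12→9 (via fail)
i=5 'b': node 9→10
i=6 'b': node 10→11  emit P2@[3:6]
i=7 'c': node 11→8 (via fail)
i=8 'c': node 8→9
i=9 'b': node 9→10
i=10 'b': node 10→11  emit P2@[7:10]
i=11 'd': node 11→3 (via fail)  emit P0@[11:11]
i=12 'c': node 3→12 (via fail)  emit P3@[11:12]
i=13 'c': node 12→9 (via fail)
i=14 'b': node 9→10
i=15 'c': node 10→8 (via fail)
i=16 'd': node 8→1 (via fail)  emit P0@[16:16]
i=17 'c': node 1→12  emit P3@[16:17]
i=18 'c': node 12→9 (via fail)
i=19 'b': node 9→10
i=20 'b': node 10→11  emit P2@[17:20]
i=21 'd': node 11→3 (via fail)  emit P0@[21:21]
i=22 'c': node 3→12 (via fail)  emit P3@[21:22]
i=23 'c': node 12→9 (via fail)
i=24 'a': node 9→0 (via fail)
i=25 'b': node 0→2
i=26 'a': node 2→0 (via fail)
i=27 'd': node 0→1  emit P0@[27:27]
i=28 'c': node 1→12  emit P3@[27:28]
i=29 'd': node 12→1 (via fail)  emit P0@[29:29]
i=30 'c': node 1→12  emit P3@[29:30]
i=31 'c': node 12→9 (via fail)
i=32 'c': node 9→9 (via fail)
i=33 'b': node 9→10
i=34 'b': node 10→11  emit P2@[31:34]
i=35 'a': node 11→0 (via fail)
i=36 'c': node 0→8
i=37 'a': node 8→0 (via fail)
i=38 'a': node 0→0
i=39 'c': node 0→8
i=40 'c': node 8→9
i=41 'b': node 9→10
i=42 'b': node 10→11  emit P2@[39:42]
i=43 'c': node 11→8 (via fail)
i=44 'b': node 8→2 (via fail)
i=45 'd': node 2→3  emit P0@[45:45]
i=46 'b': node 3→4
i=47 'b': node 4→5
i=48 'd': node 5→6  emit P0@[48:48]
i=49 'c': node 6→7  emit P1@[44:49],P3@[48:49]
i=50 'd': node 7→1 (via fail)  emit P0@[50:50]

All matches (sorted): [[2,0],[3,3],[6,2],[10,2],[11,0],[12,3],[16,0],[17,3],[20,2],[21,0],[22,3],[27,0],[28,3],[29,0],[30,3],[34,2],[42,2],[45,0],[48,0],[49,1],[49,3],[50,0]]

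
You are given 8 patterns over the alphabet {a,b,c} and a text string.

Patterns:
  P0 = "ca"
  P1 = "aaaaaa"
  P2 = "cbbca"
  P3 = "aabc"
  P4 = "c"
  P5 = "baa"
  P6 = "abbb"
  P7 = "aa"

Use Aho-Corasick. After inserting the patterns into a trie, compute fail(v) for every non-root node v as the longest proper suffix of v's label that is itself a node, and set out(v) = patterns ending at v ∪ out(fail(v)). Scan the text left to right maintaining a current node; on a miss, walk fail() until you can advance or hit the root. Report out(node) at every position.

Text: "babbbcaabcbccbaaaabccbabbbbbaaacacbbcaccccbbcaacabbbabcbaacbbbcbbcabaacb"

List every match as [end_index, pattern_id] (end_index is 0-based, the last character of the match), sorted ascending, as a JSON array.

Construct AC machine:
Trie (insert patterns):
  n0 'ε': a→3 b→15 c→1
  n1 'c': a→2 b→9  ←P4
  n2 'ca': ·  ←P0
  n3 'a': a→4 b→18
  n4 'aa': a→5 b→13  ←P7
  n5 'aaa': a→6
  n6 'aaaa': a→7
  n7 'aaaaa': a→8
  n8 'aaaaaa': ·  ←P1
  n9 'cb': b→10
  n10 'cbb': c→11
  n11 'cbbc': a→12
  n12 'cbbca': ·  ←P2
  n13 'aab': c→14
  n14 'aabc': ·  ←P3
  n15 'b': a→16
  n16 'ba': a→17
  n17 'baa': ·  ←P5
  n18 'ab': b→19
  n19 'abb': b→20
  n20 'abbb': ·  ←P6

Failure links (BFS by depth):
  fail(1) 'c': from fail(0)=0 chase 'c': 0 ⇒ 0;  out={4}∪out(0)={4}
  fail(3) 'a': from fail(0)=0 chase 'a': 0 ⇒ 0;  out=∅∪out(0)=∅
  fail(15) 'b': from fail(0)=0 chase 'b': 0 ⇒ 0;  out=∅∪out(0)=∅
  fail(2) 'ca': from fail(1)=0 chase 'a': 0 ⇒ 3;  out={0}∪out(3)={0}
  fail(4) 'aa': from fail(3)=0 chase 'a': 0 ⇒ 3;  out={7}∪out(3)={7}
  fail(9) 'cb': from fail(1)=0 chase 'b': 0 ⇒ 15;  out=∅∪out(15)=∅
  fail(16) 'ba': from fail(15)=0 chase 'a': 0 ⇒ 3;  out=∅∪out(3)=∅
  fail(18) 'ab': from fail(3)=0 chase 'b': 0 ⇒ 15;  out=∅∪out(15)=∅
  fail(5) 'aaa': from fail(4)=3 chase 'a': 3 ⇒ 4;  out=∅∪out(4)={7}
  fail(10) 'cbb': from fail(9)=15 chase 'b': 15→0 ⇒ 15;  out=∅∪out(15)=∅
  fail(13) 'aab': from fail(4)=3 chase 'b': 3 ⇒ 18;  out=∅∪out(18)=∅
  fail(17) 'baa': from fail(16)=3 chase 'a': 3 ⇒ 4;  out={5}∪out(4)={5,7}
  fail(19) 'abb': from fail(18)=15 chase 'b': 15→0 ⇒ 15;  out=∅∪out(15)=∅
  fail(6) 'aaaa': from fail(5)=4 chase 'a': 4 ⇒ 5;  out=∅∪out(5)={7}
  fail(11) 'cbbc': from fail(10)=15 chase 'c': 15→0 ⇒ 1;  out=∅∪out(1)={4}
  fail(14) 'aabc': from fail(13)=18 chase 'c': 18→15→0 ⇒ 1;  out={3}∪out(1)={3,4}
  fail(20) 'abbb': from fail(19)=15 chase 'b': 15→0 ⇒ 15;  out={6}∪out(15)={6}
  fail(7) 'aaaaa': from fail(6)=5 chase 'a': 5 ⇒ 6;  out=∅∪out(6)={7}
  fail(12) 'cbbca': from fail(11)=1 chase 'a': 1 ⇒ 2;  out={2}∪out(2)={0,2}
  fail(8) 'aaaaaa': from fail(7)=6 chase 'a': 6 ⇒ 7;  out={1}∪out(7)={1,7}

Scan:
[0] read 'b'  n0⇒n15
[1] read 'a'  n15⇒n16
[2] read 'b'  n16⇒n18 (via fail)
[3] read 'b'  n18⇒n19
[4] read 'b'  n19⇒n20  emit P6@[1:4]
[5] read 'c'  n20⇒n1 (via fail)  emit P4@[5:5]
[6] read 'a'  n1⇒n2  emit P0@[5:6]
[7] read 'a'  n2⇒n4 (via fail)  emit P7@[6:7]
[8] read 'b'  n4⇒n13
[9] read 'c'  n13⇒n14  emit P3@[6:9],P4@[9:9]
[10] read 'b'  n14⇒n9 (via fail)
[11] read 'c'  n9⇒n1 (via fail)  emit P4@[11:11]
[12] read 'c'  n1⇒n1 (via fail)  emit P4@[12:12]
[13] read 'b'  n1⇒n9
[14] read 'a'  n9⇒n16 (via fail)
[15] read 'a'  n16⇒n17  emit P5@[13:15],P7@[14:15]
[16] read 'a'  n17⇒n5 (via fail)  emit P7@[15:16]
[17] read 'a'  n5⇒n6  emit P7@[16:17]
[18] read 'b'  n6⇒n13 (via fail)
[19] read 'c'  n13⇒n14  emit P3@[16:19],P4@[19:19]
[20] read 'c'  n14⇒n1 (via fail)  emit P4@[20:20]
[21] read 'b'  n1⇒n9
[22] read 'a'  n9⇒n16 (via fail)
[23] read 'b'  n16⇒n18 (via fail)
[24] read 'b'  n18⇒n19
[25] read 'b'  n19⇒n20  emit P6@[22:25]
[26] read 'b'  n20⇒n15 (via fail)
[27] read 'b'  n15⇒n15 (via fail)
[28] read 'a'  n15⇒n16
[29] read 'a'  n16⇒n17  emit P5@[27:29],P7@[28:29]
[30] read 'a'  n17⇒n5 (via fail)  emit P7@[29:30]
[31] read 'c'  n5⇒n1 (via fail)  emit P4@[31:31]
[32] read 'a'  n1⇒n2  emit P0@[31:32]
[33] read 'c'  n2⇒n1 (via fail)  emit P4@[33:33]
[34] read 'b'  n1⇒n9
[35] read 'b'  n9⇒n10
[36] read 'c'  n10⇒n11  emit P4@[36:36]
[37] read 'a'  n11⇒n12  emit P0@[36:37],P2@[33:37]
[38] read 'c'  n12⇒n1 (via fail)  emit P4@[38:38]
[39] read 'c'  n1⇒n1 (via fail)  emit P4@[39:39]
[40] read 'c'  n1⇒n1 (via fail)  emit P4@[40:40]
[41] read 'c'  n1⇒n1 (via fail)  emit P4@[41:41]
[42] read 'b'  n1⇒n9
[43] read 'b'  n9⇒n10
[44] read 'c'  n10⇒n11  emit P4@[44:44]
[45] read 'a'  n11⇒n12  emit P0@[44:45],P2@[41:45]
[46] read 'a'  n12⇒n4 (via fail)  emit P7@[45:46]
[47] read 'c'  n4⇒n1 (via fail)  emit P4@[47:47]
[48] read 'a'  n1⇒n2  emit P0@[47:48]
[49] read 'b'  n2⇒n18 (via fail)
[50] read 'b'  n18⇒n19
[51] read 'b'  n19⇒n20  emit P6@[48:51]
[52] read 'a'  n20⇒n16 (via fail)
[53] read 'b'  n16⇒n18 (via fail)
[54] read 'c'  n18⇒n1 (via fail)  emit P4@[54:54]
[55] read 'b'  n1⇒n9
[56] read 'a'  n9⇒n16 (via fail)
[57] read 'a'  n16⇒n17  emit P5@[55:57],P7@[56:57]
[58] read 'c'  n17⇒n1 (via fail)  emit P4@[58:58]
[59] read 'b'  n1⇒n9
[60] read 'b'  n9⇒n10
[61] read 'b'  n10⇒n15 (via fail)
[62] read 'c'  n15⇒n1 (via fail)  emit P4@[62:62]
[63] read 'b'  n1⇒n9
[64] read 'b'  n9⇒n10
[65] read 'c'  n10⇒n11  emit P4@[65:65]
[66] read 'a'  n11⇒n12  emit P0@[65:66],P2@[62:66]
[67] read 'b'  n12⇒n18 (via fail)
[68] read 'a'  n18⇒n16 (via fail)
[69] read 'a'  n16⇒n17  emit P5@[67:69],P7@[68:69]
[70] read 'c'  n17⇒n1 (via fail)  emit P4@[70:70]
[71] read 'b'  n1⇒n9

All matches (sorted): [[4,6],[5,4],[6,0],[7,7],[9,3],[9,4],[11,4],[12,4],[15,5],[15,7],[16,7],[17,7],[19,3],[19,4],[20,4],[25,6],[29,5],[29,7],[30,7],[31,4],[32,0],[33,4],[36,4],[37,0],[37,2],[38,4],[39,4],[40,4],[41,4],[44,4],[45,0],[45,2],[46,7],[47,4],[48,0],[51,6],[54,4],[57,5],[57,7],[58,4],[62,4],[65,4],[66,0],[66,2],[69,5],[69,7],[70,4]]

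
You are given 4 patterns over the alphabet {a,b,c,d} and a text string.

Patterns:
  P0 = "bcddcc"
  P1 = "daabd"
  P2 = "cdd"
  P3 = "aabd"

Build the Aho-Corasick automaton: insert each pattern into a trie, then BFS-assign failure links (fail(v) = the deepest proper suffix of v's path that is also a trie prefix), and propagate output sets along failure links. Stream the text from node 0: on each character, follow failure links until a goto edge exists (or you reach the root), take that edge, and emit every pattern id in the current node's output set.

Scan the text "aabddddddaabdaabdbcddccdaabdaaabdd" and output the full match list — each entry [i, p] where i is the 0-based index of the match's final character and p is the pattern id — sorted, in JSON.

Build automaton:
Trie (insert patterns):
  0='ε' goto a→15 b→1 c→12 d→7
  1='b' goto c→2
  2='bc' goto d→3
  3='bcd' goto d→4
  4='bcdd' goto c→5
  5='bcddc' goto c→6
  6='bcddcc' goto ·  ←P0
  7='d' goto a→8
  8='da' goto a→9
  9='daa' goto b→10
  10='daab' goto d→11
  11='daabd' goto ·  ←P1
  12='c' goto d→13
  13='cd' goto d→14
  14='cdd' goto ·  ←P2
  15='a' goto a→16
  16='aa' goto b→17
  17='aab' goto d→18
  18='aabd' goto ·  ←P3

BFS fail/out derivation:
  n1('b'): parent n0 fail=0; on 'b' 0 → fail=0;  out ∅∪∅=∅
  n7('d'): parent n0 fail=0; on 'd' 0 → fail=0;  out ∅∪∅=∅
  n12('c'): parent n0 fail=0; on 'c' 0 → fail=0;  out ∅∪∅=∅
  n15('a'): parent n0 fail=0; on 'a' 0 → fail=0;  out ∅∪∅=∅
  n2('bc'): parent n1 fail=0; on 'c' 0 → fail=12;  out ∅∪∅=∅
  n8('da'): parent n7 fail=0; on 'a' 0 → fail=15;  out ∅∪∅=∅
  n13('cd'): parent n12 fail=0; on 'd' 0 → fail=7;  out ∅∪∅=∅
  n16('aa'): parent n15 fail=0; on 'a' 0 → fail=15;  out ∅∪∅=∅
  n3('bcd'): parent n2 fail=12; on 'd' 12 → fail=13;  out ∅∪∅=∅
  n9('daa'): parent n8 fail=15; on 'a' 15 → fail=16;  out ∅∪∅=∅
  n14('cdd'): parent n13 fail=7; on 'd' 7→0 → fail=7;  out {2}∪∅={2}
  n17('aab'): parent n16 fail=15; on 'b' 15→0 → fail=1;  out ∅∪∅=∅
  n4('bcdd'): parent n3 fail=13; on 'd' 13 → fail=14;  out ∅∪{2}={2}
  n10('daab'): parent n9 fail=16; on 'b' 16 → fail=17;  out ∅∪∅=∅
  n18('aabd'): parent n17 fail=1; on 'd' 1→0 → fail=7;  out {3}∪∅={3}
  n5('bcddc'): parent n4 fail=14; on 'c' 14→7→0 → fail=12;  out ∅∪∅=∅
  n11('daabd'): parent n10 fail=17; on 'd' 17 → fail=18;  out {1}∪{3}={1,3}
  n6('bcddcc'): parent n5 fail=12; on 'c' 12→0 → fail=12;  out {0}∪∅={0}

Text stream:
pos 0 'a': at 15
pos 1 'a': at 16
pos 2 'b': at 17
pos 3 'd': at 18  → match P3@[0:3]
pos 4 'd': at 7 (via fail)
pos 5 'd': at 7 (via fail)
pos 6 'd': at 7 (via fail)
pos 7 'd': at 7 (via fail)
pos 8 'd': at 7 (via fail)
pos 9 'a': at 8
pos 10 'a': at 9
pos 11 'b': at 10
pos 12 'd': at 11  → match P1@[8:12],P3@[9:12]
pos 13 'a': at 8 (via fail)
pos 14 'a': at 9
pos 15 'b': at 10
pos 16 'd': at 11  → match P1@[12:16],P3@[13:16]
pos 17 'b': at 1 (via fail)
pos 18 'c': at 2
pos 19 'd': at 3
pos 20 'd': at 4  → match P2@[18:20]
pos 21 'c': at 5
pos 22 'c': at 6  → match P0@[17:22]
pos 23 'd': at 13 (via fail)
pos 24 'a': at 8 (via fail)
pos 25 'a': at 9
pos 26 'b': at 10
pos 27 'd': at 11  → match P1@[23:27],P3@[24:27]
pos 28 'a': at 8 (via fail)
pos 29 'a': at 9
pos 30 'a': at 16 (via fail)
pos 31 'b': at 17
pos 32 'd': at 18  → match P3@[29:32]
pos 33 'd': at 7 (via fail)

Matches: [[3,3],[12,1],[12,3],[16,1],[16,3],[20,2],[22,0],[27,1],[27,3],[32,3]]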